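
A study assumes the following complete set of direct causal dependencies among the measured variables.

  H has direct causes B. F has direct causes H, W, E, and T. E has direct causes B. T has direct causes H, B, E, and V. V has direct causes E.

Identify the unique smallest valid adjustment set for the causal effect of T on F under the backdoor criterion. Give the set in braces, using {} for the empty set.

{E, H}

Variables eligible for adjustment (non-descendants of T, excluding T and F): {B, E, H, V, W}.
Backdoor paths from T to F:
  P1: T <- B -> E -> F
  P2: T <- B -> H -> F
  P3: T <- E <- B -> H -> F
  P4: T <- E -> F
  P5: T <- V <- E <- B -> H -> F
  P6: T <- V <- E -> F
  P7: T <- H <- B -> E -> F
  P8: T <- H -> F
The empty set is not sufficient: P1 (T <- B -> E -> F) has no collider blocking it and no conditioned non-collider, so it is open.
Try {E, H}:
  P1: blocked at chain node E ∈ conditioning set.
  P2: blocked at chain node H ∈ conditioning set.
  P3: blocked at chain node E ∈ conditioning set.
  P4: blocked at fork node E ∈ conditioning set.
  P5: blocked at chain node E ∈ conditioning set.
  P6: blocked at fork node E ∈ conditioning set.
  P7: blocked at chain node H ∈ conditioning set.
  P8: blocked at fork node H ∈ conditioning set.
{E, H} contains no descendant of T and blocks every backdoor path.
Every element of {E, H} is needed (dropping E leaves P1 open; dropping H leaves P2 open), so no proper subset is valid.
Among all size-2 subsets of the eligible variables, only {E, H} blocks every backdoor path, so it is the unique smallest valid adjustment set.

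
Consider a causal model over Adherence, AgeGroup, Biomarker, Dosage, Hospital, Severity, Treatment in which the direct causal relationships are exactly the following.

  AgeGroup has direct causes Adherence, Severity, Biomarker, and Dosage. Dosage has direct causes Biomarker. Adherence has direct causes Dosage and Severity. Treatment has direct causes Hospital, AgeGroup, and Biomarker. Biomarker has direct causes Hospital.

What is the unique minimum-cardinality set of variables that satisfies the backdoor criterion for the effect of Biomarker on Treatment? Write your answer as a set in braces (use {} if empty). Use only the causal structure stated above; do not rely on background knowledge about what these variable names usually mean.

{Hospital}

Variables eligible for adjustment (non-descendants of Biomarker, excluding Biomarker and Treatment): {Hospital, Severity}.
Backdoor paths from Biomarker to Treatment:
  P1: Biomarker <- Hospital -> Treatment
The empty set is not sufficient: P1 (Biomarker <- Hospital -> Treatment) has no collider blocking it and no conditioned non-collider, so it is open.
Try {Hospital}:
  P1: blocked at fork node Hospital ∈ conditioning set.
{Hospital} contains no descendant of Biomarker and blocks every backdoor path.
No other singleton works — e.g. {Severity} leaves P1 open — so {Hospital} is the unique smallest valid adjustment set.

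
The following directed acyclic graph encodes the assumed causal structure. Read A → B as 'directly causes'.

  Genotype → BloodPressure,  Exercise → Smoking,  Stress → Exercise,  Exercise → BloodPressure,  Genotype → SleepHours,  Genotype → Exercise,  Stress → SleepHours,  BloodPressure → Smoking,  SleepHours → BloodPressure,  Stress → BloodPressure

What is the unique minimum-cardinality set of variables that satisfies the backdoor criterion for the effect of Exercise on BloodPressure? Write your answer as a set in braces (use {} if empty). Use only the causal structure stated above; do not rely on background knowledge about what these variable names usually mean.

Variables eligible for adjustment (non-descendants of Exercise, excluding Exercise and BloodPressure): {Genotype, SleepHours, Stress}.
Backdoor paths from Exercise to BloodPressure:
  P1: Exercise <- Genotype -> SleepHours <- Stress -> BloodPressure
  P2: Exercise <- Genotype -> SleepHours -> BloodPressure
  P3: Exercise <- Genotype -> BloodPressure
  P4: Exercise <- Stress -> SleepHours <- Genotype -> BloodPressure
  P5: Exercise <- Stress -> SleepHours -> BloodPressure
  P6: Exercise <- Stress -> BloodPressure
The empty set is not sufficient: P2 (Exercise <- Genotype -> SleepHours -> BloodPressure) has no collider blocking it and no conditioned non-collider, so it is open.
Try {Genotype, Stress}:
  P1: blocked at fork node Genotype ∈ conditioning set.
  P2: blocked at fork node Genotype ∈ conditioning set.
  P3: blocked at fork node Genotype ∈ conditioning set.
  P4: blocked at fork node Stress ∈ conditioning set.
  P5: blocked at fork node Stress ∈ conditioning set.
  P6: blocked at fork node Stress ∈ conditioning set.
{Genotype, Stress} contains no descendant of Exercise and blocks every backdoor path.
Every element of {Genotype, Stress} is needed (dropping Genotype leaves P2 open; dropping Stress leaves P5 open), so no proper subset is valid.
Among all size-2 subsets of the eligible variables, only {Genotype, Stress} blocks every backdoor path, so it is the unique smallest valid adjustment set.

{Genotype, Stress}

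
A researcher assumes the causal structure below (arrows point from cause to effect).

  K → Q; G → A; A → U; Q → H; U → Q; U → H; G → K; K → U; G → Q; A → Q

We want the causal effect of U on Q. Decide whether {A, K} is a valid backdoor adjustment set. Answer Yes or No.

Backdoor paths from U to Q (paths whose first edge points into U):
  P1: U <- K <- G -> A -> Q
  P2: U <- K <- G -> Q
  P3: U <- K -> Q
  P4: U <- A <- G -> K -> Q
  P5: U <- A <- G -> Q
  P6: U <- A -> Q
Condition 1 (no descendant of U in the set): holds — descendants of U are {H, Q}; none are in {A, K}.
Condition 2 (every backdoor path blocked by {A, K}):
  P1: blocked at chain node K ∈ conditioning set.
  P2: blocked at chain node K ∈ conditioning set.
  P3: blocked at fork node K ∈ conditioning set.
  P4: blocked at chain node A ∈ conditioning set.
  P5: blocked at chain node A ∈ conditioning set.
  P6: blocked at fork node A ∈ conditioning set.
{A, K} satisfies the backdoor criterion.

Yes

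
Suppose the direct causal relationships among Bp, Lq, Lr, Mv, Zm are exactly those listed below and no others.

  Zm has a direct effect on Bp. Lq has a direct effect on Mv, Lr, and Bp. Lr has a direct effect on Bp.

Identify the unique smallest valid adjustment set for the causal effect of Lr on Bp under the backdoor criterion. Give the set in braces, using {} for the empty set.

{Lq}

Variables eligible for adjustment (non-descendants of Lr, excluding Lr and Bp): {Lq, Mv, Zm}.
Backdoor paths from Lr to Bp:
  P1: Lr <- Lq -> Bp
The empty set is not sufficient: P1 (Lr <- Lq -> Bp) has no collider blocking it and no conditioned non-collider, so it is open.
Try {Lq}:
  P1: blocked at fork node Lq ∈ conditioning set.
{Lq} contains no descendant of Lr and blocks every backdoor path.
No other singleton works — e.g. {Zm} leaves P1 open — so {Lq} is the unique smallest valid adjustment set.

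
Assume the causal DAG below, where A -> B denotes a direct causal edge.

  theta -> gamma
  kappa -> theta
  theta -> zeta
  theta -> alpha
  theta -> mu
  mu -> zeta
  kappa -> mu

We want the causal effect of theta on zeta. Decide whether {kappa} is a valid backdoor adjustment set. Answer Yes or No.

Yes

Backdoor paths from theta to zeta (paths whose first edge points into theta):
  P1: theta <- kappa -> mu -> zeta
Condition 1 (no descendant of theta in the set): holds — descendants of theta are {alpha, gamma, mu, zeta}; none are in {kappa}.
Condition 2 (every backdoor path blocked by {kappa}):
  P1: blocked at fork node kappa ∈ conditioning set.
{kappa} satisfies the backdoor criterion.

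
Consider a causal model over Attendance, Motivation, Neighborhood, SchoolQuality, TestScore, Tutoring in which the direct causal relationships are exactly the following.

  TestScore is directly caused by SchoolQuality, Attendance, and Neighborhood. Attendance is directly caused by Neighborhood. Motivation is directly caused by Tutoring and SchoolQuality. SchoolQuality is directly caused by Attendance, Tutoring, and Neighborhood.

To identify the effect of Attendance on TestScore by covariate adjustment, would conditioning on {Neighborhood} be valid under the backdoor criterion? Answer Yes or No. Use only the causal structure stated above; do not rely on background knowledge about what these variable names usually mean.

Backdoor paths from Attendance to TestScore (paths whose first edge points into Attendance):
  P1: Attendance <- Neighborhood -> SchoolQuality -> TestScore
  P2: Attendance <- Neighborhood -> TestScore
Condition 1 (no descendant of Attendance in the set): holds — descendants of Attendance are {Motivation, SchoolQuality, TestScore}; none are in {Neighborhood}.
Condition 2 (every backdoor path blocked by {Neighborhood}):
  P1: blocked at fork node Neighborhood ∈ conditioning set.
  P2: blocked at fork node Neighborhood ∈ conditioning set.
{Neighborhood} satisfies the backdoor criterion.

Yes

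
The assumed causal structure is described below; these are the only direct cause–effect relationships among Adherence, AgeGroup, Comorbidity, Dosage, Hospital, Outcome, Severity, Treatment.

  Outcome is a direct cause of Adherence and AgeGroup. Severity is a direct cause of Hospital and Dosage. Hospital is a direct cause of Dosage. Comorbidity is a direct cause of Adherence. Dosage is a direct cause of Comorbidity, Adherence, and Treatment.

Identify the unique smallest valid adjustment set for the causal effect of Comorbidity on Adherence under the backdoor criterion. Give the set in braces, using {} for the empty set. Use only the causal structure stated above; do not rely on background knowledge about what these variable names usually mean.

{Dosage}

Variables eligible for adjustment (non-descendants of Comorbidity, excluding Comorbidity and Adherence): {AgeGroup, Dosage, Hospital, Outcome, Severity, Treatment}.
Backdoor paths from Comorbidity to Adherence:
  P1: Comorbidity <- Dosage -> Adherence
The empty set is not sufficient: P1 (Comorbidity <- Dosage -> Adherence) has no collider blocking it and no conditioned non-collider, so it is open.
Try {Dosage}:
  P1: blocked at fork node Dosage ∈ conditioning set.
{Dosage} contains no descendant of Comorbidity and blocks every backdoor path.
No other singleton works — e.g. {Outcome} leaves P1 open — so {Dosage} is the unique smallest valid adjustment set.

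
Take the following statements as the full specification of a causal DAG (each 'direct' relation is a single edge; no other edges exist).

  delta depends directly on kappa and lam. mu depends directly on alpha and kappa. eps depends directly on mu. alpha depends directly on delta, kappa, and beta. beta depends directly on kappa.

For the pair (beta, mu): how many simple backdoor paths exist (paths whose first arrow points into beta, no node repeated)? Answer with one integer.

3

A backdoor path from beta to mu is any simple undirected path whose first edge points into beta (i.e. leaves beta via a parent).
Parents of beta: {kappa}.
Enumerating:
  P1: beta <- kappa -> delta -> alpha -> mu
  P2: beta <- kappa -> alpha -> mu
  P3: beta <- kappa -> mu
That exhausts the simple backdoor paths. Count: 3.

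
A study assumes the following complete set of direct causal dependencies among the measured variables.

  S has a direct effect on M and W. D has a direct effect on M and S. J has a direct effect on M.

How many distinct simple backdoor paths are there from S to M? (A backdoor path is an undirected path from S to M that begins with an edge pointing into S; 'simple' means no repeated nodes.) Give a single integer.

1

A backdoor path from S to M is any simple undirected path whose first edge points into S (i.e. leaves S via a parent).
Parents of S: {D}.
Enumerating:
  P1: S <- D -> M
That exhausts the simple backdoor paths. Count: 1.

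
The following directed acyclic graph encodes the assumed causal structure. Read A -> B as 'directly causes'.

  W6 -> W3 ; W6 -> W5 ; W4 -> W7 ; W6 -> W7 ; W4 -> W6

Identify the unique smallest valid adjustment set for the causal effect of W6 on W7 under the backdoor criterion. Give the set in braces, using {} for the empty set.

Variables eligible for adjustment (non-descendants of W6, excluding W6 and W7): {W4}.
Backdoor paths from W6 to W7:
  P1: W6 <- W4 -> W7
The empty set is not sufficient: P1 (W6 <- W4 -> W7) has no collider blocking it and no conditioned non-collider, so it is open.
Try {W4}:
  P1: blocked at fork node W4 ∈ conditioning set.
{W4} contains no descendant of W6 and blocks every backdoor path.
{W4} is the unique smallest valid adjustment set.

{W4}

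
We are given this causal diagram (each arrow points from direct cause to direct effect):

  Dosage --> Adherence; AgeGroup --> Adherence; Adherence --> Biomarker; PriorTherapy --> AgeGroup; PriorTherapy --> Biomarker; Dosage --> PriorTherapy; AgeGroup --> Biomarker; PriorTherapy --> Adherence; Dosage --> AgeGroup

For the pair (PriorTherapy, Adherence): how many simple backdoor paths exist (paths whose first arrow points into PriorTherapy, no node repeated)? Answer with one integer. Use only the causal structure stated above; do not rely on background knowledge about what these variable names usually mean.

A backdoor path from PriorTherapy to Adherence is any simple undirected path whose first edge points into PriorTherapy (i.e. leaves PriorTherapy via a parent).
Parents of PriorTherapy: {Dosage}.
Enumerating:
  P1: PriorTherapy <- Dosage -> AgeGroup -> Adherence
  P2: PriorTherapy <- Dosage -> AgeGroup -> Biomarker <- Adherence
  P3: PriorTherapy <- Dosage -> Adherence
That exhausts the simple backdoor paths. Count: 3.

3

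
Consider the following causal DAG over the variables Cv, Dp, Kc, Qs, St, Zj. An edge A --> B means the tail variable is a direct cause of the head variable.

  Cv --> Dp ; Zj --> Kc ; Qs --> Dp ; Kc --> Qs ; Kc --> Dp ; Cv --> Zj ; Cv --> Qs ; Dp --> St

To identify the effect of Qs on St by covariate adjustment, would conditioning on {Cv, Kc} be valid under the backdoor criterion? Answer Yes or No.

Yes

Backdoor paths from Qs to St (paths whose first edge points into Qs):
  P1: Qs <- Cv -> Zj -> Kc -> Dp -> St
  P2: Qs <- Cv -> Dp -> St
  P3: Qs <- Kc <- Zj <- Cv -> Dp -> St
  P4: Qs <- Kc -> Dp -> St
Condition 1 (no descendant of Qs in the set): holds — descendants of Qs are {Dp, St}; none are in {Cv, Kc}.
Condition 2 (every backdoor path blocked by {Cv, Kc}):
  P1: blocked at fork node Cv ∈ conditioning set.
  P2: blocked at fork node Cv ∈ conditioning set.
  P3: blocked at chain node Kc ∈ conditioning set.
  P4: blocked at fork node Kc ∈ conditioning set.
{Cv, Kc} satisfies the backdoor criterion.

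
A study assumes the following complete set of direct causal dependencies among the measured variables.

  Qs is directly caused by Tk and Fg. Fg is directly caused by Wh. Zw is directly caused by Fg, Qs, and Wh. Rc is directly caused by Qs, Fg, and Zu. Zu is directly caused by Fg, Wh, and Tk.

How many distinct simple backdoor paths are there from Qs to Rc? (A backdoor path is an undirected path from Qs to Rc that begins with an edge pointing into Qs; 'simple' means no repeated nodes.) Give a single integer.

8

A backdoor path from Qs to Rc is any simple undirected path whose first edge points into Qs (i.e. leaves Qs via a parent).
Parents of Qs: {Fg, Tk}.
Enumerating:
  P1: Qs <- Tk -> Zu <- Wh -> Fg -> Rc
  P2: Qs <- Tk -> Zu <- Wh -> Zw <- Fg -> Rc
  P3: Qs <- Tk -> Zu <- Fg -> Rc
  P4: Qs <- Tk -> Zu -> Rc
  P5: Qs <- Fg <- Wh -> Zu -> Rc
  P6: Qs <- Fg -> Zu -> Rc
  P7: Qs <- Fg -> Zw <- Wh -> Zu -> Rc
  P8: Qs <- Fg -> Rc
That exhausts the simple backdoor paths. Count: 8.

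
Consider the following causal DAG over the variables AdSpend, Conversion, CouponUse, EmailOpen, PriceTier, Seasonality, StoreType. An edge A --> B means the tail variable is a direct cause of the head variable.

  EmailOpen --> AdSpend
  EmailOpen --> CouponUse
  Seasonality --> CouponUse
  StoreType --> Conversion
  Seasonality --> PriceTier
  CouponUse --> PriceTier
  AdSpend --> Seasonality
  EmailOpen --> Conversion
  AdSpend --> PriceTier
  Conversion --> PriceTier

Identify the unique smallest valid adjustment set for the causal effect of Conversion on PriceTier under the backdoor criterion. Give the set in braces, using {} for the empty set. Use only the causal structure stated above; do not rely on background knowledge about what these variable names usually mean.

{EmailOpen}

Variables eligible for adjustment (non-descendants of Conversion, excluding Conversion and PriceTier): {AdSpend, CouponUse, EmailOpen, Seasonality, StoreType}.
Backdoor paths from Conversion to PriceTier:
  P1: Conversion <- EmailOpen -> AdSpend -> Seasonality -> CouponUse -> PriceTier
  P2: Conversion <- EmailOpen -> AdSpend -> Seasonality -> PriceTier
  P3: Conversion <- EmailOpen -> AdSpend -> PriceTier
  P4: Conversion <- EmailOpen -> CouponUse <- Seasonality <- AdSpend -> PriceTier
  P5: Conversion <- EmailOpen -> CouponUse <- Seasonality -> PriceTier
  P6: Conversion <- EmailOpen -> CouponUse -> PriceTier
The empty set is not sufficient: P1 (Conversion <- EmailOpen -> AdSpend -> Seasonality -> CouponUse -> PriceTier) has no collider blocking it and no conditioned non-collider, so it is open.
Try {EmailOpen}:
  P1: blocked at fork node EmailOpen ∈ conditioning set.
  P2: blocked at fork node EmailOpen ∈ conditioning set.
  P3: blocked at fork node EmailOpen ∈ conditioning set.
  P4: blocked at fork node EmailOpen ∈ conditioning set.
  P5: blocked at fork node EmailOpen ∈ conditioning set.
  P6: blocked at fork node EmailOpen ∈ conditioning set.
{EmailOpen} contains no descendant of Conversion and blocks every backdoor path.
No other singleton works — e.g. {StoreType} leaves P1 open — so {EmailOpen} is the unique smallest valid adjustment set.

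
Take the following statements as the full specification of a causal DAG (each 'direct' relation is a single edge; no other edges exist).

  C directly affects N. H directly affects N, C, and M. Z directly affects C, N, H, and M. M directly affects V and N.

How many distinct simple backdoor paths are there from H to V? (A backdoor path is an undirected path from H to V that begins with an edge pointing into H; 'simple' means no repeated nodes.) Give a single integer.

A backdoor path from H to V is any simple undirected path whose first edge points into H (i.e. leaves H via a parent).
Parents of H: {Z}.
Enumerating:
  P1: H <- Z -> M -> V
  P2: H <- Z -> C -> N <- M -> V
  P3: H <- Z -> N <- M -> V
That exhausts the simple backdoor paths. Count: 3.

3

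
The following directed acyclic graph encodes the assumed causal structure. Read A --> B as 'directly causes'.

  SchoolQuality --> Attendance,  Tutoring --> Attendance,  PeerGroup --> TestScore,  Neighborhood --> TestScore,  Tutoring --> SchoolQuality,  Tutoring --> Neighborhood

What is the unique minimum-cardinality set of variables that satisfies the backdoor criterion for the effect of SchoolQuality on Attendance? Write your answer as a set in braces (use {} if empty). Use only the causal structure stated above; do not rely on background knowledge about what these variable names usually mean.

Variables eligible for adjustment (non-descendants of SchoolQuality, excluding SchoolQuality and Attendance): {Neighborhood, PeerGroup, TestScore, Tutoring}.
Backdoor paths from SchoolQuality to Attendance:
  P1: SchoolQuality <- Tutoring -> Attendance
The empty set is not sufficient: P1 (SchoolQuality <- Tutoring -> Attendance) has no collider blocking it and no conditioned non-collider, so it is open.
Try {Tutoring}:
  P1: blocked at fork node Tutoring ∈ conditioning set.
{Tutoring} contains no descendant of SchoolQuality and blocks every backdoor path.
No other singleton works — e.g. {PeerGroup} leaves P1 open — so {Tutoring} is the unique smallest valid adjustment set.

{Tutoring}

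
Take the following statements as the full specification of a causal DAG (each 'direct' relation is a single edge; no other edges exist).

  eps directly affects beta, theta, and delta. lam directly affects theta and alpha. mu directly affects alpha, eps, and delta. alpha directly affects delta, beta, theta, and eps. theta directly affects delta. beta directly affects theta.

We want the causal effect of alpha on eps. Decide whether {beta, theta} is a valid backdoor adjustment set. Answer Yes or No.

Backdoor paths from alpha to eps (paths whose first edge points into alpha):
  P1: alpha <- mu -> eps
  P2: alpha <- mu -> delta <- eps
  P3: alpha <- mu -> delta <- theta <- eps
  P4: alpha <- mu -> delta <- theta <- beta <- eps
  P5: alpha <- lam -> theta <- eps
  P6: alpha <- lam -> theta <- beta <- eps
  P7: alpha <- lam -> theta -> delta <- mu -> eps
  P8: alpha <- lam -> theta -> delta <- eps
Condition 1 (no descendant of alpha in the set): FAILS — beta and theta are descendants of alpha.
Condition 2 (every backdoor path blocked by {beta, theta}):
  P1: open — no interior node is in the conditioning set.
  P2: blocked at collider delta (neither it nor any descendant is in the conditioning set).
  P3: blocked at collider delta (neither it nor any descendant is in the conditioning set).
  P4: blocked at collider delta (neither it nor any descendant is in the conditioning set).
  P5: open — collider(s) theta are conditioned on (or have a conditioned descendant) and no non-collider on the path is in the set.
  P6: blocked at chain node beta ∈ conditioning set.
  P7: blocked at chain node theta ∈ conditioning set.
  P8: blocked at chain node theta ∈ conditioning set.
{beta, theta} does not satisfy the backdoor criterion.

No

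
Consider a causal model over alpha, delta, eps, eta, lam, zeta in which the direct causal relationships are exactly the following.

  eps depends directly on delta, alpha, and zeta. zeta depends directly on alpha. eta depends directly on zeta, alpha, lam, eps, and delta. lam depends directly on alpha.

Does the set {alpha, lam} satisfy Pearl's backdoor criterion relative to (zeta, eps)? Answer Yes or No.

Yes

Backdoor paths from zeta to eps (paths whose first edge points into zeta):
  P1: zeta <- alpha -> lam -> eta <- delta -> eps
  P2: zeta <- alpha -> lam -> eta <- eps
  P3: zeta <- alpha -> eps
  P4: zeta <- alpha -> eta <- delta -> eps
  P5: zeta <- alpha -> eta <- eps
Condition 1 (no descendant of zeta in the set): holds — descendants of zeta are {eps, eta}; none are in {alpha, lam}.
Condition 2 (every backdoor path blocked by {alpha, lam}):
  P1: blocked at fork node alpha ∈ conditioning set.
  P2: blocked at fork node alpha ∈ conditioning set.
  P3: blocked at fork node alpha ∈ conditioning set.
  P4: blocked at fork node alpha ∈ conditioning set.
  P5: blocked at fork node alpha ∈ conditioning set.
{alpha, lam} satisfies the backdoor criterion.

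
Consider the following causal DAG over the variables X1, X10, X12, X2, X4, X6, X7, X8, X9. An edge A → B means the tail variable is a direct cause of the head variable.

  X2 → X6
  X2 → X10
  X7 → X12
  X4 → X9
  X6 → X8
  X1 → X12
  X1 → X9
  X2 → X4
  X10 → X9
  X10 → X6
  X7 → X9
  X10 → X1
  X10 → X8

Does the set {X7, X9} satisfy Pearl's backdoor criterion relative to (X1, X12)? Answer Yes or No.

No

Backdoor paths from X1 to X12 (paths whose first edge points into X1):
  P1: X1 <- X10 <- X2 -> X4 -> X9 <- X7 -> X12
  P2: X1 <- X10 -> X6 <- X2 -> X4 -> X9 <- X7 -> X12
  P3: X1 <- X10 -> X9 <- X7 -> X12
  P4: X1 <- X10 -> X8 <- X6 <- X2 -> X4 -> X9 <- X7 -> X12
Condition 1 (no descendant of X1 in the set): FAILS — X9 is a descendant of X1.
Condition 2 (every backdoor path blocked by {X7, X9}):
  P1: blocked at fork node X7 ∈ conditioning set.
  P2: blocked at collider X6 (neither it nor any descendant is in the conditioning set).
  P3: blocked at fork node X7 ∈ conditioning set.
  P4: blocked at collider X8 (neither it nor any descendant is in the conditioning set).
{X7, X9} does not satisfy the backdoor criterion.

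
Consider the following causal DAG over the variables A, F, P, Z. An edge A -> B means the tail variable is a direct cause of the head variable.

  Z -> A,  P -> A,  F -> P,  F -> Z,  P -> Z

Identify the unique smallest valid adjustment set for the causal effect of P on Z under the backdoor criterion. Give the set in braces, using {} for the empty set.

Variables eligible for adjustment (non-descendants of P, excluding P and Z): {F}.
Backdoor paths from P to Z:
  P1: P <- F -> Z
The empty set is not sufficient: P1 (P <- F -> Z) has no collider blocking it and no conditioned non-collider, so it is open.
Try {F}:
  P1: blocked at fork node F ∈ conditioning set.
{F} contains no descendant of P and blocks every backdoor path.
{F} is the unique smallest valid adjustment set.

{F}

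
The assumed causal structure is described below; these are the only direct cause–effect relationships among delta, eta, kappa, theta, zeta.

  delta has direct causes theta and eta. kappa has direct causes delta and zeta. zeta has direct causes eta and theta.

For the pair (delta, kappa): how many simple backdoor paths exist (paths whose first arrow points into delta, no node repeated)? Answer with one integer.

2

A backdoor path from delta to kappa is any simple undirected path whose first edge points into delta (i.e. leaves delta via a parent).
Parents of delta: {eta, theta}.
Enumerating:
  P1: delta <- eta -> zeta -> kappa
  P2: delta <- theta -> zeta -> kappa
That exhausts the simple backdoor paths. Count: 2.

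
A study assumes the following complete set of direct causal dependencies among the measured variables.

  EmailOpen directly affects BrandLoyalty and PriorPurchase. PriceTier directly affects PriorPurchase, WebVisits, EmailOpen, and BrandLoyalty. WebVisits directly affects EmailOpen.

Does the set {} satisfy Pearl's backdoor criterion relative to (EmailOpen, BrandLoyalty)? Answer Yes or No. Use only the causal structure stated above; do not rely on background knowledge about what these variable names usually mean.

Backdoor paths from EmailOpen to BrandLoyalty (paths whose first edge points into EmailOpen):
  P1: EmailOpen <- PriceTier -> BrandLoyalty
  P2: EmailOpen <- WebVisits <- PriceTier -> BrandLoyalty
Condition 1 (no descendant of EmailOpen in the set): holds — descendants of EmailOpen are {BrandLoyalty, PriorPurchase}; none are in {}.
Condition 2 (every backdoor path blocked by {}):
  P1: open — no interior node is in the conditioning set.
  P2: open — no interior node is in the conditioning set.
{} does not satisfy the backdoor criterion.

No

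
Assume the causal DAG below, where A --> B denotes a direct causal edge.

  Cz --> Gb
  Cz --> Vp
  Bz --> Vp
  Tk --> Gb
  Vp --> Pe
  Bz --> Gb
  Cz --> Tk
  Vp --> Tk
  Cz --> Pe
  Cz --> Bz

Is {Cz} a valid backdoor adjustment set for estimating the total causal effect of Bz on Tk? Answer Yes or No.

Backdoor paths from Bz to Tk (paths whose first edge points into Bz):
  P1: Bz <- Cz -> Vp -> Tk
  P2: Bz <- Cz -> Pe <- Vp -> Tk
  P3: Bz <- Cz -> Tk
  P4: Bz <- Cz -> Gb <- Tk
Condition 1 (no descendant of Bz in the set): holds — descendants of Bz are {Gb, Pe, Tk, Vp}; none are in {Cz}.
Condition 2 (every backdoor path blocked by {Cz}):
  P1: blocked at fork node Cz ∈ conditioning set.
  P2: blocked at fork node Cz ∈ conditioning set.
  P3: blocked at fork node Cz ∈ conditioning set.
  P4: blocked at fork node Cz ∈ conditioning set.
{Cz} satisfies the backdoor criterion.

Yes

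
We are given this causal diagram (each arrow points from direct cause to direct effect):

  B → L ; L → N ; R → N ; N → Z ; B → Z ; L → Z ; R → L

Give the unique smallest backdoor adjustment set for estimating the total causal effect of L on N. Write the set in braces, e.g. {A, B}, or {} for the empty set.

{R}

Variables eligible for adjustment (non-descendants of L, excluding L and N): {B, R}.
Backdoor paths from L to N:
  P1: L <- R -> N
  P2: L <- B -> Z <- N
The empty set is not sufficient: P1 (L <- R -> N) has no collider blocking it and no conditioned non-collider, so it is open.
Try {R}:
  P1: blocked at fork node R ∈ conditioning set.
  P2: blocked at collider Z (neither it nor any descendant is in the conditioning set).
{R} contains no descendant of L and blocks every backdoor path.
No other singleton works — e.g. {B} leaves P1 open — so {R} is the unique smallest valid adjustment set.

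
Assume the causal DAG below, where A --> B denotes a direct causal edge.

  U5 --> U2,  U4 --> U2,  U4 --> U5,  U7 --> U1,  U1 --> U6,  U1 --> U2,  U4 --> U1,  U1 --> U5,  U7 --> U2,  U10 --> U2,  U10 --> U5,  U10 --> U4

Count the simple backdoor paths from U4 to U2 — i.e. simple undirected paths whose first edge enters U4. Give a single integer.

4

A backdoor path from U4 to U2 is any simple undirected path whose first edge points into U4 (i.e. leaves U4 via a parent).
Parents of U4: {U10}.
Enumerating:
  P1: U4 <- U10 -> U5 <- U1 <- U7 -> U2
  P2: U4 <- U10 -> U5 <- U1 -> U2
  P3: U4 <- U10 -> U5 -> U2
  P4: U4 <- U10 -> U2
That exhausts the simple backdoor paths. Count: 4.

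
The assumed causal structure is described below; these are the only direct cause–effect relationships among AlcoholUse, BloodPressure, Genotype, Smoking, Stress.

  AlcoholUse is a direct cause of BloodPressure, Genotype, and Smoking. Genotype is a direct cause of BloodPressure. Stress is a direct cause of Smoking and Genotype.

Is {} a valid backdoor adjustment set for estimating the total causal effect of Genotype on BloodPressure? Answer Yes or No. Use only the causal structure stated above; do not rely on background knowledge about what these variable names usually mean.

No

Backdoor paths from Genotype to BloodPressure (paths whose first edge points into Genotype):
  P1: Genotype <- Stress -> Smoking <- AlcoholUse -> BloodPressure
  P2: Genotype <- AlcoholUse -> BloodPressure
Condition 1 (no descendant of Genotype in the set): holds — descendants of Genotype are {BloodPressure}; none are in {}.
Condition 2 (every backdoor path blocked by {}):
  P1: blocked at collider Smoking (neither it nor any descendant is in the conditioning set).
  P2: open — no interior node is in the conditioning set.
{} does not satisfy the backdoor criterion.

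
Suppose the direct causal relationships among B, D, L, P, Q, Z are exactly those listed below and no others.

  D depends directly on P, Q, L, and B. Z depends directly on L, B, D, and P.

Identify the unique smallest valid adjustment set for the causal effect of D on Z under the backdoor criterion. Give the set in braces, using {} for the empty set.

Variables eligible for adjustment (non-descendants of D, excluding D and Z): {B, L, P, Q}.
Backdoor paths from D to Z:
  P1: D <- B -> Z
  P2: D <- L -> Z
  P3: D <- P -> Z
The empty set is not sufficient: P1 (D <- B -> Z) has no collider blocking it and no conditioned non-collider, so it is open.
Try {B, L, P}:
  P1: blocked at fork node B ∈ conditioning set.
  P2: blocked at fork node L ∈ conditioning set.
  P3: blocked at fork node P ∈ conditioning set.
{B, L, P} contains no descendant of D and blocks every backdoor path.
Every element of {B, L, P} is needed (dropping B leaves P1 open; dropping L leaves P2 open; dropping P leaves P3 open), so no proper subset is valid.
Among all size-3 subsets of the eligible variables, only {B, L, P} blocks every backdoor path, so it is the unique smallest valid adjustment set.

{B, L, P}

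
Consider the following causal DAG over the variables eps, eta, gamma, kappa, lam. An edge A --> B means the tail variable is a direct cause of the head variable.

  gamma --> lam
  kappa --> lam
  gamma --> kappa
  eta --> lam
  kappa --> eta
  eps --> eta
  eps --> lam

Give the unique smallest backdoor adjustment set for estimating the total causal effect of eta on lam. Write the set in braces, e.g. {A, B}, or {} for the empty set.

{eps, kappa}

Variables eligible for adjustment (non-descendants of eta, excluding eta and lam): {eps, gamma, kappa}.
Backdoor paths from eta to lam:
  P1: eta <- eps -> lam
  P2: eta <- kappa <- gamma -> lam
  P3: eta <- kappa -> lam
The empty set is not sufficient: P1 (eta <- eps -> lam) has no collider blocking it and no conditioned non-collider, so it is open.
Try {eps, kappa}:
  P1: blocked at fork node eps ∈ conditioning set.
  P2: blocked at chain node kappa ∈ conditioning set.
  P3: blocked at fork node kappa ∈ conditioning set.
{eps, kappa} contains no descendant of eta and blocks every backdoor path.
Every element of {eps, kappa} is needed (dropping eps leaves P1 open; dropping kappa leaves P2 open), so no proper subset is valid.
Among all size-2 subsets of the eligible variables, only {eps, kappa} blocks every backdoor path, so it is the unique smallest valid adjustment set.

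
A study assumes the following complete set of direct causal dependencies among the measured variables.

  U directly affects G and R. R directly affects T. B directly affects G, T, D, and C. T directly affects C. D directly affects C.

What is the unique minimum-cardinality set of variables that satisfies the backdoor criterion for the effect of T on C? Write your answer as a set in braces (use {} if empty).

{B}

Variables eligible for adjustment (non-descendants of T, excluding T and C): {B, D, G, R, U}.
Backdoor paths from T to C:
  P1: T <- B -> D -> C
  P2: T <- B -> C
  P3: T <- R <- U -> G <- B -> D -> C
  P4: T <- R <- U -> G <- B -> C
The empty set is not sufficient: P1 (T <- B -> D -> C) has no collider blocking it and no conditioned non-collider, so it is open.
Try {B}:
  P1: blocked at fork node B ∈ conditioning set.
  P2: blocked at fork node B ∈ conditioning set.
  P3: blocked at collider G (neither it nor any descendant is in the conditioning set).
  P4: blocked at collider G (neither it nor any descendant is in the conditioning set).
{B} contains no descendant of T and blocks every backdoor path.
No other singleton works — e.g. {U} leaves P1 open — so {B} is the unique smallest valid adjustment set.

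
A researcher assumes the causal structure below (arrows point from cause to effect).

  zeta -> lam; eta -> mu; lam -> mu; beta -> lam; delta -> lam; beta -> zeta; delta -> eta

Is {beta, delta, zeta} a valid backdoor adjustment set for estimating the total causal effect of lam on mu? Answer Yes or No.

Yes

Backdoor paths from lam to mu (paths whose first edge points into lam):
  P1: lam <- delta -> eta -> mu
Condition 1 (no descendant of lam in the set): holds — descendants of lam are {mu}; none are in {beta, delta, zeta}.
Condition 2 (every backdoor path blocked by {beta, delta, zeta}):
  P1: blocked at fork node delta ∈ conditioning set.
{beta, delta, zeta} satisfies the backdoor criterion.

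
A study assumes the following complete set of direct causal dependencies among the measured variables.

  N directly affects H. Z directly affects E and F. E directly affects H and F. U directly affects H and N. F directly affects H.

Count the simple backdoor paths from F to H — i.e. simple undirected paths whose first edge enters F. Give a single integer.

2

A backdoor path from F to H is any simple undirected path whose first edge points into F (i.e. leaves F via a parent).
Parents of F: {E, Z}.
Enumerating:
  P1: F <- Z -> E -> H
  P2: F <- E -> H
That exhausts the simple backdoor paths. Count: 2.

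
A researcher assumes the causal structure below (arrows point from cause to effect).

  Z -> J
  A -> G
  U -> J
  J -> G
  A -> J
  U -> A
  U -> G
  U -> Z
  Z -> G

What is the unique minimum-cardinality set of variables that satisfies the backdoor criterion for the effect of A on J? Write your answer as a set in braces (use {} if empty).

Variables eligible for adjustment (non-descendants of A, excluding A and J): {U, Z}.
Backdoor paths from A to J:
  P1: A <- U -> Z -> J
  P2: A <- U -> Z -> G <- J
  P3: A <- U -> J
  P4: A <- U -> G <- Z -> J
  P5: A <- U -> G <- J
The empty set is not sufficient: P1 (A <- U -> Z -> J) has no collider blocking it and no conditioned non-collider, so it is open.
Try {U}:
  P1: blocked at fork node U ∈ conditioning set.
  P2: blocked at fork node U ∈ conditioning set.
  P3: blocked at fork node U ∈ conditioning set.
  P4: blocked at fork node U ∈ conditioning set.
  P5: blocked at fork node U ∈ conditioning set.
{U} contains no descendant of A and blocks every backdoor path.
No other singleton works — e.g. {Z} leaves P3 open — so {U} is the unique smallest valid adjustment set.

{U}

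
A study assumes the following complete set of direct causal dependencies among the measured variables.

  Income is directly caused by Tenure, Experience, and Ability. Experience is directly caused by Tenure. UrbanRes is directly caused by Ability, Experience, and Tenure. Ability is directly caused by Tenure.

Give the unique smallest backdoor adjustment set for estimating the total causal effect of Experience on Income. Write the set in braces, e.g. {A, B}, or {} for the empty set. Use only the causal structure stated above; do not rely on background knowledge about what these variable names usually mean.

Variables eligible for adjustment (non-descendants of Experience, excluding Experience and Income): {Ability, Tenure}.
Backdoor paths from Experience to Income:
  P1: Experience <- Tenure -> Ability -> Income
  P2: Experience <- Tenure -> Income
  P3: Experience <- Tenure -> UrbanRes <- Ability -> Income
The empty set is not sufficient: P1 (Experience <- Tenure -> Ability -> Income) has no collider blocking it and no conditioned non-collider, so it is open.
Try {Tenure}:
  P1: blocked at fork node Tenure ∈ conditioning set.
  P2: blocked at fork node Tenure ∈ conditioning set.
  P3: blocked at fork node Tenure ∈ conditioning set.
{Tenure} contains no descendant of Experience and blocks every backdoor path.
No other singleton works — e.g. {Ability} leaves P2 open — so {Tenure} is the unique smallest valid adjustment set.

{Tenure}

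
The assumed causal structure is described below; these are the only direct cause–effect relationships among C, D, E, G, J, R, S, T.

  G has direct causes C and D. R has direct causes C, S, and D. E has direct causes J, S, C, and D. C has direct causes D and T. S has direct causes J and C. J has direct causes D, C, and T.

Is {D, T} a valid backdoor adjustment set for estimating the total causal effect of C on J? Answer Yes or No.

Backdoor paths from C to J (paths whose first edge points into C):
  P1: C <- D -> J
  P2: C <- D -> R <- S <- J
  P3: C <- D -> R <- S -> E <- J
  P4: C <- D -> E <- J
  P5: C <- D -> E <- S <- J
  P6: C <- T -> J
Condition 1 (no descendant of C in the set): holds — descendants of C are {E, G, J, R, S}; none are in {D, T}.
Condition 2 (every backdoor path blocked by {D, T}):
  P1: blocked at fork node D ∈ conditioning set.
  P2: blocked at fork node D ∈ conditioning set.
  P3: blocked at fork node D ∈ conditioning set.
  P4: blocked at fork node D ∈ conditioning set.
  P5: blocked at fork node D ∈ conditioning set.
  P6: blocked at fork node T ∈ conditioning set.
{D, T} satisfies the backdoor criterion.

Yes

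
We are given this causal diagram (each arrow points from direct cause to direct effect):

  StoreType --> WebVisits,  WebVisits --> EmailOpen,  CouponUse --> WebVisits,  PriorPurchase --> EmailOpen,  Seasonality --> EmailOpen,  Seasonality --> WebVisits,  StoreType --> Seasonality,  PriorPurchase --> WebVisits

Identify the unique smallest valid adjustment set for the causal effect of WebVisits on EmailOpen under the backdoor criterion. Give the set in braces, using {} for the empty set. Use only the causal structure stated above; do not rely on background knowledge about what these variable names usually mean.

Variables eligible for adjustment (non-descendants of WebVisits, excluding WebVisits and EmailOpen): {CouponUse, PriorPurchase, Seasonality, StoreType}.
Backdoor paths from WebVisits to EmailOpen:
  P1: WebVisits <- StoreType -> Seasonality -> EmailOpen
  P2: WebVisits <- PriorPurchase -> EmailOpen
  P3: WebVisits <- Seasonality -> EmailOpen
The empty set is not sufficient: P1 (WebVisits <- StoreType -> Seasonality -> EmailOpen) has no collider blocking it and no conditioned non-collider, so it is open.
Try {PriorPurchase, Seasonality}:
  P1: blocked at chain node Seasonality ∈ conditioning set.
  P2: blocked at fork node PriorPurchase ∈ conditioning set.
  P3: blocked at fork node Seasonality ∈ conditioning set.
{PriorPurchase, Seasonality} contains no descendant of WebVisits and blocks every backdoor path.
Every element of {PriorPurchase, Seasonality} is needed (dropping PriorPurchase leaves P2 open; dropping Seasonality leaves P1 open), so no proper subset is valid.
Among all size-2 subsets of the eligible variables, only {PriorPurchase, Seasonality} blocks every backdoor path, so it is the unique smallest valid adjustment set.

{PriorPurchase, Seasonality}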